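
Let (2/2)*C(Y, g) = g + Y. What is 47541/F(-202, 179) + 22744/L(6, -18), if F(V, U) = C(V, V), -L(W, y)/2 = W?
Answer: -2439767/1212 ≈ -2013.0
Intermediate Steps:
C(Y, g) = Y + g (C(Y, g) = g + Y = Y + g)
L(W, y) = -2*W
F(V, U) = 2*V (F(V, U) = V + V = 2*V)
47541/F(-202, 179) + 22744/L(6, -18) = 47541/((2*(-202))) + 22744/((-2*6)) = 47541/(-404) + 22744/(-12) = 47541*(-1/404) + 22744*(-1/12) = -47541/404 - 5686/3 = -2439767/1212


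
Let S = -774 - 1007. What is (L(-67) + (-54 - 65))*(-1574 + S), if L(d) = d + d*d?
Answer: -14436565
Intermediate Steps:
S = -1781
L(d) = d + d²
(L(-67) + (-54 - 65))*(-1574 + S) = (-67*(1 - 67) + (-54 - 65))*(-1574 - 1781) = (-67*(-66) - 119)*(-3355) = (4422 - 119)*(-3355) = 4303*(-3355) = -14436565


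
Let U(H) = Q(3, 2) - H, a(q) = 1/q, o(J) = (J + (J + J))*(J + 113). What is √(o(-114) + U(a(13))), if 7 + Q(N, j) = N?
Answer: √57109/13 ≈ 18.383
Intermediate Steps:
Q(N, j) = -7 + N
o(J) = 3*J*(113 + J) (o(J) = (J + 2*J)*(113 + J) = (3*J)*(113 + J) = 3*J*(113 + J))
U(H) = -4 - H (U(H) = (-7 + 3) - H = -4 - H)
√(o(-114) + U(a(13))) = √(3*(-114)*(113 - 114) + (-4 - 1/13)) = √(3*(-114)*(-1) + (-4 - 1*1/13)) = √(342 + (-4 - 1/13)) = √(342 - 53/13) = √(4393/13) = √57109/13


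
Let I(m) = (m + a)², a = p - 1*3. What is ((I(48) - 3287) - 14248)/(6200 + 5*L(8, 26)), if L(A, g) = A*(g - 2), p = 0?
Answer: -1551/716 ≈ -2.1662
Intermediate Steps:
a = -3 (a = 0 - 1*3 = 0 - 3 = -3)
I(m) = (-3 + m)² (I(m) = (m - 3)² = (-3 + m)²)
L(A, g) = A*(-2 + g)
((I(48) - 3287) - 14248)/(6200 + 5*L(8, 26)) = (((-3 + 48)² - 3287) - 14248)/(6200 + 5*(8*(-2 + 26))) = ((45² - 3287) - 14248)/(6200 + 5*(8*24)) = ((2025 - 3287) - 14248)/(6200 + 5*192) = (-1262 - 14248)/(6200 + 960) = -15510/7160 = -15510*1/7160 = -1551/716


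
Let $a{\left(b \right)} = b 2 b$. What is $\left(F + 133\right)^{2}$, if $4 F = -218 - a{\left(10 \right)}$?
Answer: $\frac{3249}{4} \approx 812.25$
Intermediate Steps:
$a{\left(b \right)} = 2 b^{2}$ ($a{\left(b \right)} = 2 b b = 2 b^{2}$)
$F = - \frac{209}{2}$ ($F = \frac{-218 - 2 \cdot 10^{2}}{4} = \frac{-218 - 2 \cdot 100}{4} = \frac{-218 - 200}{4} = \frac{1}{4} \left(-418\right) = - \frac{209}{2} \approx -104.5$)
$\left(F + 133\right)^{2} = \left(- \frac{209}{2} + 133\right)^{2} = \left(\frac{57}{2}\right)^{2} = \frac{3249}{4}$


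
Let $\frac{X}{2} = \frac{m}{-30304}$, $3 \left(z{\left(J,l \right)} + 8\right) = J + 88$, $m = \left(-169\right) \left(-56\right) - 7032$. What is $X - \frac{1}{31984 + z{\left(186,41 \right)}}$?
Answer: $- \frac{14625545}{91103294} \approx -0.16054$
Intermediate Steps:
$m = 2432$ ($m = 9464 - 7032 = 2432$)
$z{\left(J,l \right)} = \frac{64}{3} + \frac{J}{3}$ ($z{\left(J,l \right)} = -8 + \frac{J + 88}{3} = -8 + \frac{88 + J}{3} = -8 + \left(\frac{88}{3} + \frac{J}{3}\right) = \frac{64}{3} + \frac{J}{3}$)
$X = - \frac{152}{947}$ ($X = 2 \frac{2432}{-30304} = 2 \cdot 2432 \left(- \frac{1}{30304}\right) = 2 \left(- \frac{76}{947}\right) = - \frac{152}{947} \approx -0.16051$)
$X - \frac{1}{31984 + z{\left(186,41 \right)}} = - \frac{152}{947} - \frac{1}{31984 + \left(\frac{64}{3} + \frac{1}{3} \cdot 186\right)} = - \frac{152}{947} - \frac{1}{31984 + \left(\frac{64}{3} + 62\right)} = - \frac{152}{947} - \frac{1}{31984 + \frac{250}{3}} = - \frac{152}{947} - \frac{1}{\frac{96202}{3}} = - \frac{152}{947} - \frac{3}{96202} = - \frac{14625545}{91103294}$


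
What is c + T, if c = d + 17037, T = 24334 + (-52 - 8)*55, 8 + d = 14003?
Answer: 52066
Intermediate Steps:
d = 13995 (d = -8 + 14003 = 13995)
T = 21034 (T = 24334 - 60*55 = 24334 - 3300 = 21034)
c = 31032 (c = 13995 + 17037 = 31032)
c + T = 31032 + 21034 = 52066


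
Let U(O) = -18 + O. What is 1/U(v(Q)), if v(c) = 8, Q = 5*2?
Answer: -⅒ ≈ -0.10000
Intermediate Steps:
Q = 10
1/U(v(Q)) = 1/(-18 + 8) = 1/(-10) = -⅒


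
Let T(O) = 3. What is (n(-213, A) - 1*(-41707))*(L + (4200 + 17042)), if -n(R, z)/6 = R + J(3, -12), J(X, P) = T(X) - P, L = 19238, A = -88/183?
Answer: 1736389600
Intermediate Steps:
A = -88/183 (A = -88*1/183 = -88/183 ≈ -0.48087)
J(X, P) = 3 - P
n(R, z) = -90 - 6*R (n(R, z) = -6*(R + (3 - 1*(-12))) = -6*(R + (3 + 12)) = -6*(R + 15) = -6*(15 + R) = -90 - 6*R)
(n(-213, A) - 1*(-41707))*(L + (4200 + 17042)) = ((-90 - 6*(-213)) - 1*(-41707))*(19238 + (4200 + 17042)) = ((-90 + 1278) + 41707)*(19238 + 21242) = (1188 + 41707)*40480 = 42895*40480 = 1736389600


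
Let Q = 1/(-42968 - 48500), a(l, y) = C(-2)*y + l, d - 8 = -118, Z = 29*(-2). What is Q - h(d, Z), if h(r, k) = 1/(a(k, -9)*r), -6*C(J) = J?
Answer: -49089/306875140 ≈ -0.00015996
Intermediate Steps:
Z = -58
C(J) = -J/6
d = -110 (d = 8 - 118 = -110)
a(l, y) = l + y/3 (a(l, y) = (-⅙*(-2))*y + l = y/3 + l = l + y/3)
Q = -1/91468 (Q = 1/(-91468) = -1/91468 ≈ -1.0933e-5)
h(r, k) = 1/(r*(-3 + k)) (h(r, k) = 1/((k + (⅓)*(-9))*r) = 1/((k - 3)*r) = 1/((-3 + k)*r) = 1/(r*(-3 + k)))
Q - h(d, Z) = -1/91468 - 1/((-110)*(-3 - 58)) = -1/91468 - (-1)/(110*(-61)) = -1/91468 - (-1)*(-1)/(110*61) = -1/91468 - 1*1/6710 = -1/91468 - 1/6710 = -49089/306875140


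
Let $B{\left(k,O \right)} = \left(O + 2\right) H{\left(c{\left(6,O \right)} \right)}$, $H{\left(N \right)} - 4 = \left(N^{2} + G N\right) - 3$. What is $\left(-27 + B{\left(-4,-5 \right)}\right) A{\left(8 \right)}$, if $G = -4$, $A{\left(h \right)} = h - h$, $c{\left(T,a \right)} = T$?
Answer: $0$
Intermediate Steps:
$A{\left(h \right)} = 0$
$H{\left(N \right)} = 1 + N^{2} - 4 N$ ($H{\left(N \right)} = 4 - \left(3 - N^{2} + 4 N\right) = 1 + N^{2} - 4 N$)
$B{\left(k,O \right)} = 26 + 13 O$ ($B{\left(k,O \right)} = \left(O + 2\right) \left(1 + 6^{2} - 24\right) = \left(2 + O\right) \left(1 + 36 - 24\right) = \left(2 + O\right) 13 = 26 + 13 O$)
$\left(-27 + B{\left(-4,-5 \right)}\right) A{\left(8 \right)} = \left(-27 + \left(26 + 13 \left(-5\right)\right)\right) 0 = \left(-27 + \left(26 - 65\right)\right) 0 = \left(-27 - 39\right) 0 = \left(-66\right) 0 = 0$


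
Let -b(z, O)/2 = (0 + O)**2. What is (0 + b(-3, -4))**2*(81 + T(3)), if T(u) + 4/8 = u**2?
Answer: 91648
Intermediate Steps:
b(z, O) = -2*O**2 (b(z, O) = -2*(0 + O)**2 = -2*O**2)
T(u) = -1/2 + u**2
(0 + b(-3, -4))**2*(81 + T(3)) = (0 - 2*(-4)**2)**2*(81 + (-1/2 + 3**2)) = (0 - 2*16)**2*(81 + (-1/2 + 9)) = (0 - 32)**2*(81 + 17/2) = (-32)**2*(179/2) = 1024*(179/2) = 91648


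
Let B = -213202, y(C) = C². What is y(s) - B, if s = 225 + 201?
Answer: 394678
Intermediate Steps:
s = 426
y(s) - B = 426² - 1*(-213202) = 181476 + 213202 = 394678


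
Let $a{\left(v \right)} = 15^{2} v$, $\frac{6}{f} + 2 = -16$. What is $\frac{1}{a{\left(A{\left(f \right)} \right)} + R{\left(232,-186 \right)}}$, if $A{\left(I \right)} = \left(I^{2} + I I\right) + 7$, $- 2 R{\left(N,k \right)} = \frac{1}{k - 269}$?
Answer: $\frac{910}{1478751} \approx 0.00061538$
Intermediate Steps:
$f = - \frac{1}{3}$ ($f = \frac{6}{-2 - 16} = \frac{6}{-18} = 6 \left(- \frac{1}{18}\right) = - \frac{1}{3} \approx -0.33333$)
$R{\left(N,k \right)} = - \frac{1}{2 \left(-269 + k\right)}$ ($R{\left(N,k \right)} = - \frac{1}{2 \left(k - 269\right)} = - \frac{1}{2 \left(-269 + k\right)}$)
$A{\left(I \right)} = 7 + 2 I^{2}$ ($A{\left(I \right)} = \left(I^{2} + I^{2}\right) + 7 = 2 I^{2} + 7 = 7 + 2 I^{2}$)
$a{\left(v \right)} = 225 v$
$\frac{1}{a{\left(A{\left(f \right)} \right)} + R{\left(232,-186 \right)}} = \frac{1}{225 \left(7 + 2 \left(- \frac{1}{3}\right)^{2}\right) - \frac{1}{-538 + 2 \left(-186\right)}} = \frac{1}{225 \left(7 + 2 \cdot \frac{1}{9}\right) - \frac{1}{-538 - 372}} = \frac{1}{225 \left(7 + \frac{2}{9}\right) - \frac{1}{-910}} = \frac{1}{225 \cdot \frac{65}{9} - - \frac{1}{910}} = \frac{1}{1625 + \frac{1}{910}} = \frac{1}{\frac{1478751}{910}} = \frac{910}{1478751}$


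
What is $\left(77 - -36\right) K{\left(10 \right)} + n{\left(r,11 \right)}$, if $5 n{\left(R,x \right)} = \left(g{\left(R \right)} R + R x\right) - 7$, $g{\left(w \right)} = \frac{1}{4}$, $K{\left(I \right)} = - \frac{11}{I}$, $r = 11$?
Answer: $- \frac{2019}{20} \approx -100.95$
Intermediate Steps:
$g{\left(w \right)} = \frac{1}{4}$
$n{\left(R,x \right)} = - \frac{7}{5} + \frac{R}{20} + \frac{R x}{5}$ ($n{\left(R,x \right)} = \frac{\left(\frac{R}{4} + R x\right) - 7}{5} = \frac{-7 + \frac{R}{4} + R x}{5} = - \frac{7}{5} + \frac{R}{20} + \frac{R x}{5}$)
$\left(77 - -36\right) K{\left(10 \right)} + n{\left(r,11 \right)} = \left(77 - -36\right) \left(- \frac{11}{10}\right) + \left(- \frac{7}{5} + \frac{1}{20} \cdot 11 + \frac{1}{5} \cdot 11 \cdot 11\right) = \left(77 + 36\right) \left(\left(-11\right) \frac{1}{10}\right) + \left(- \frac{7}{5} + \frac{11}{20} + \frac{121}{5}\right) = 113 \left(- \frac{11}{10}\right) + \frac{467}{20} = - \frac{1243}{10} + \frac{467}{20} = - \frac{2019}{20}$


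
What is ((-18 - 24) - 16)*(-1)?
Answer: 58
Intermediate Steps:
((-18 - 24) - 16)*(-1) = (-42 - 16)*(-1) = -58*(-1) = 58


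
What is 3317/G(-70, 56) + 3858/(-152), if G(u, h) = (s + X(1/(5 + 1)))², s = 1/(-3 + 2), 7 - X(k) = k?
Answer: 6712287/93100 ≈ 72.098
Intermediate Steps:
X(k) = 7 - k
s = -1 (s = 1/(-1) = -1)
G(u, h) = 1225/36 (G(u, h) = (-1 + (7 - 1/(5 + 1)))² = (-1 + (7 - 1/6))² = (-1 + (7 - 1*⅙))² = (-1 + (7 - ⅙))² = (-1 + 41/6)² = (35/6)² = 1225/36)
3317/G(-70, 56) + 3858/(-152) = 3317/(1225/36) + 3858/(-152) = 3317*(36/1225) + 3858*(-1/152) = 119412/1225 - 1929/76 = 6712287/93100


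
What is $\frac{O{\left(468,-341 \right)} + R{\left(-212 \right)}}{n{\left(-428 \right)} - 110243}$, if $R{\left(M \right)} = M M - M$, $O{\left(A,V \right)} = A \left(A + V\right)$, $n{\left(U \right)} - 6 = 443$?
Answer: $- \frac{17432}{18299} \approx -0.95262$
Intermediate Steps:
$n{\left(U \right)} = 449$ ($n{\left(U \right)} = 6 + 443 = 449$)
$R{\left(M \right)} = M^{2} - M$
$\frac{O{\left(468,-341 \right)} + R{\left(-212 \right)}}{n{\left(-428 \right)} - 110243} = \frac{468 \left(468 - 341\right) - 212 \left(-1 - 212\right)}{449 - 110243} = \frac{468 \cdot 127 - -45156}{-109794} = \left(59436 + 45156\right) \left(- \frac{1}{109794}\right) = 104592 \left(- \frac{1}{109794}\right) = - \frac{17432}{18299}$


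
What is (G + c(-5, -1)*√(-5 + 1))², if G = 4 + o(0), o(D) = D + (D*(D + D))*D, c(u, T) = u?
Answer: -84 - 80*I ≈ -84.0 - 80.0*I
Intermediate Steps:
o(D) = D + 2*D³ (o(D) = D + (D*(2*D))*D = D + (2*D²)*D = D + 2*D³)
G = 4 (G = 4 + (0 + 2*0³) = 4 + (0 + 2*0) = 4 + (0 + 0) = 4 + 0 = 4)
(G + c(-5, -1)*√(-5 + 1))² = (4 - 5*√(-5 + 1))² = (4 - 10*I)²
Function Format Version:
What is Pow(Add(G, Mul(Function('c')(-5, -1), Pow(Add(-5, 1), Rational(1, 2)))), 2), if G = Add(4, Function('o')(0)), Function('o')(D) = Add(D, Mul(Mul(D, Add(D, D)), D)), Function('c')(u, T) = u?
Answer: Add(-84, Mul(-80, I)) ≈ Add(-84.000, Mul(-80.000, I))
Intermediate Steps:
Function('o')(D) = Add(D, Mul(2, Pow(D, 3))) (Function('o')(D) = Add(D, Mul(Mul(D, Mul(2, D)), D)) = Add(D, Mul(Mul(2, Pow(D, 2)), D)) = Add(D, Mul(2, Pow(D, 3))))
G = 4 (G = Add(4, Add(0, Mul(2, Pow(0, 3)))) = Add(4, Add(0, Mul(2, 0))) = Add(4, Add(0, 0)) = Add(4, 0) = 4)
Pow(Add(G, Mul(Function('c')(-5, -1), Pow(Add(-5, 1), Rational(1, 2)))), 2) = Pow(Add(4, Mul(-5, Pow(Add(-5, 1), Rational(1, 2)))), 2) = Pow(Add(4, Mul(-5, Pow(-4, Rational(1, 2)))), 2) = Pow(Add(4, Mul(-5, Mul(2, I))), 2) = Pow(Add(4, Mul(-10, I)), 2)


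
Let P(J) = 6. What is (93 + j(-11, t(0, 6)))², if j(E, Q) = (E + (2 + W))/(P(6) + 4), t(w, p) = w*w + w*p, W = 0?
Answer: 848241/100 ≈ 8482.4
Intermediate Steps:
t(w, p) = w² + p*w
j(E, Q) = ⅕ + E/10 (j(E, Q) = (E + (2 + 0))/(6 + 4) = (E + 2)/10 = (2 + E)*(⅒) = ⅕ + E/10)
(93 + j(-11, t(0, 6)))² = (93 + (⅕ + (⅒)*(-11)))² = (93 + (⅕ - 11/10))² = (93 - 9/10)² = (921/10)² = 848241/100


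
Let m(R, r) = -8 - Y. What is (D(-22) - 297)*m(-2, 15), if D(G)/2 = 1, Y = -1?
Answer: 2065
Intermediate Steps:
m(R, r) = -7 (m(R, r) = -8 - 1*(-1) = -8 + 1 = -7)
D(G) = 2 (D(G) = 2*1 = 2)
(D(-22) - 297)*m(-2, 15) = (2 - 297)*(-7) = -295*(-7) = 2065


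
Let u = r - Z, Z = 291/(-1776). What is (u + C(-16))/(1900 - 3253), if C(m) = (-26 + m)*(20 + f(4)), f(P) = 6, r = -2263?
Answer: 662021/266992 ≈ 2.4796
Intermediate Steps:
Z = -97/592 (Z = 291*(-1/1776) = -97/592 ≈ -0.16385)
u = -1339599/592 (u = -2263 - 1*(-97/592) = -2263 + 97/592 = -1339599/592 ≈ -2262.8)
C(m) = -676 + 26*m (C(m) = (-26 + m)*(20 + 6) = (-26 + m)*26 = -676 + 26*m)
(u + C(-16))/(1900 - 3253) = (-1339599/592 + (-676 + 26*(-16)))/(1900 - 3253) = (-1339599/592 + (-676 - 416))/(-1353) = (-1339599/592 - 1092)*(-1/1353) = -1986063/592*(-1/1353) = 662021/266992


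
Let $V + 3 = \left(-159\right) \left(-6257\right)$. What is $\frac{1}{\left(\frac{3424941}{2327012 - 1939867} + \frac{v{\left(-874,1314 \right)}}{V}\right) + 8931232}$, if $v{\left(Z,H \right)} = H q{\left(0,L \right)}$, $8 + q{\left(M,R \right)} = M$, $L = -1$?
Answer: $\frac{2139750415}{19110626285500919} \approx 1.1197 \cdot 10^{-7}$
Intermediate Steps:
$q{\left(M,R \right)} = -8 + M$
$v{\left(Z,H \right)} = - 8 H$ ($v{\left(Z,H \right)} = H \left(-8 + 0\right) = H \left(-8\right) = - 8 H$)
$V = 994860$ ($V = -3 - -994863 = -3 + 994863 = 994860$)
$\frac{1}{\left(\frac{3424941}{2327012 - 1939867} + \frac{v{\left(-874,1314 \right)}}{V}\right) + 8931232} = \frac{1}{\left(\frac{3424941}{2327012 - 1939867} + \frac{\left(-8\right) 1314}{994860}\right) + 8931232} = \frac{1}{\left(\frac{3424941}{2327012 - 1939867} - \frac{292}{27635}\right) + 8931232} = \frac{1}{\left(\frac{3424941}{387145} - \frac{292}{27635}\right) + 8931232} = \frac{1}{\frac{18907039639}{2139750415} + 8931232} = \frac{1}{\frac{19110626285500919}{2139750415}} = \frac{2139750415}{19110626285500919}$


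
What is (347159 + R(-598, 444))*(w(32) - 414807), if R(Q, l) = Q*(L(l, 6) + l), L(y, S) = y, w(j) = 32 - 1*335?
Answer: 76324200150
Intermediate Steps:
w(j) = -303 (w(j) = 32 - 335 = -303)
R(Q, l) = 2*Q*l (R(Q, l) = Q*(l + l) = Q*(2*l) = 2*Q*l)
(347159 + R(-598, 444))*(w(32) - 414807) = (347159 + 2*(-598)*444)*(-303 - 414807) = (347159 - 531024)*(-415110) = -183865*(-415110) = 76324200150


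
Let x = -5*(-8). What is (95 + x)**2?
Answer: 18225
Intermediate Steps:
x = 40
(95 + x)**2 = (95 + 40)**2 = 135**2 = 18225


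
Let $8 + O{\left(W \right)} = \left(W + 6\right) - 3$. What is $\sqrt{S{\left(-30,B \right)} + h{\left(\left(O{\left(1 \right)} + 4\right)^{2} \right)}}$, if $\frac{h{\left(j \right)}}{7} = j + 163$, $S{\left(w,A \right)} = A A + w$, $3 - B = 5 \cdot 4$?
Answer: $10 \sqrt{14} \approx 37.417$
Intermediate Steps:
$O{\left(W \right)} = -5 + W$ ($O{\left(W \right)} = -8 + \left(\left(W + 6\right) - 3\right) = -8 + \left(\left(6 + W\right) - 3\right) = -8 + \left(3 + W\right) = -5 + W$)
$B = -17$ ($B = 3 - 5 \cdot 4 = 3 - 20 = -17$)
$S{\left(w,A \right)} = w + A^{2}$ ($S{\left(w,A \right)} = A^{2} + w = w + A^{2}$)
$h{\left(j \right)} = 1141 + 7 j$ ($h{\left(j \right)} = 7 \left(j + 163\right) = 7 \left(163 + j\right) = 1141 + 7 j$)
$\sqrt{S{\left(-30,B \right)} + h{\left(\left(O{\left(1 \right)} + 4\right)^{2} \right)}} = \sqrt{\left(-30 + \left(-17\right)^{2}\right) + \left(1141 + 7 \left(\left(-5 + 1\right) + 4\right)^{2}\right)} = \sqrt{\left(-30 + 289\right) + \left(1141 + 7 \left(-4 + 4\right)^{2}\right)} = \sqrt{259 + \left(1141 + 7 \cdot 0^{2}\right)} = \sqrt{259 + \left(1141 + 7 \cdot 0\right)} = \sqrt{259 + \left(1141 + 0\right)} = \sqrt{259 + 1141} = \sqrt{1400} = 10 \sqrt{14}$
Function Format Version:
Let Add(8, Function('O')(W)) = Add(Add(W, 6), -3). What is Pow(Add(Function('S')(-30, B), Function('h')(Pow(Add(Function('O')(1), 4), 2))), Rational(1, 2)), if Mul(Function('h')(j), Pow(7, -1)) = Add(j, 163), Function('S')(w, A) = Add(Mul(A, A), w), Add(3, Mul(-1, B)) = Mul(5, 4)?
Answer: Mul(10, Pow(14, Rational(1, 2))) ≈ 37.417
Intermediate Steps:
Function('O')(W) = Add(-5, W) (Function('O')(W) = Add(-8, Add(Add(W, 6), -3)) = Add(-8, Add(Add(6, W), -3)) = Add(-8, Add(3, W)) = Add(-5, W))
B = -17 (B = Add(3, Mul(-1, Mul(5, 4))) = Add(3, Mul(-1, 20)) = Add(3, -20) = -17)
Function('S')(w, A) = Add(w, Pow(A, 2)) (Function('S')(w, A) = Add(Pow(A, 2), w) = Add(w, Pow(A, 2)))
Function('h')(j) = Add(1141, Mul(7, j)) (Function('h')(j) = Mul(7, Add(j, 163)) = Mul(7, Add(163, j)) = Add(1141, Mul(7, j)))
Pow(Add(Function('S')(-30, B), Function('h')(Pow(Add(Function('O')(1), 4), 2))), Rational(1, 2)) = Pow(Add(Add(-30, Pow(-17, 2)), Add(1141, Mul(7, Pow(Add(Add(-5, 1), 4), 2)))), Rational(1, 2)) = Pow(Add(Add(-30, 289), Add(1141, Mul(7, Pow(Add(-4, 4), 2)))), Rational(1, 2)) = Pow(Add(259, Add(1141, Mul(7, Pow(0, 2)))), Rational(1, 2)) = Pow(Add(259, Add(1141, Mul(7, 0))), Rational(1, 2)) = Pow(Add(259, Add(1141, 0)), Rational(1, 2)) = Pow(Add(259, 1141), Rational(1, 2)) = Pow(1400, Rational(1, 2)) = Mul(10, Pow(14, Rational(1, 2)))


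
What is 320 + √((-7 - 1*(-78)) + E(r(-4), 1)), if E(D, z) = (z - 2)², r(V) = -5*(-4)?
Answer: 320 + 6*√2 ≈ 328.49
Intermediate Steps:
r(V) = 20
E(D, z) = (-2 + z)²
320 + √((-7 - 1*(-78)) + E(r(-4), 1)) = 320 + √((-7 - 1*(-78)) + (-2 + 1)²) = 320 + √((-7 + 78) + (-1)²) = 320 + √(71 + 1) = 320 + √72 = 320 + 6*√2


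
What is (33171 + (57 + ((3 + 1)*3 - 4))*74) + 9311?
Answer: 47292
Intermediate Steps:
(33171 + (57 + ((3 + 1)*3 - 4))*74) + 9311 = (33171 + (57 + (4*3 - 4))*74) + 9311 = (33171 + (57 + (12 - 4))*74) + 9311 = (33171 + (57 + 8)*74) + 9311 = (33171 + 65*74) + 9311 = (33171 + 4810) + 9311 = 37981 + 9311 = 47292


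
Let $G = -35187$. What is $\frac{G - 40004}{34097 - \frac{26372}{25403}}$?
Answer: $- \frac{100530367}{45586301} \approx -2.2053$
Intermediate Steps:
$\frac{G - 40004}{34097 - \frac{26372}{25403}} = \frac{-35187 - 40004}{34097 - \frac{26372}{25403}} = - \frac{75191}{34097 - \frac{1388}{1337}} = - \frac{75191}{\frac{45586301}{1337}} = \left(-75191\right) \frac{1337}{45586301} = - \frac{100530367}{45586301}$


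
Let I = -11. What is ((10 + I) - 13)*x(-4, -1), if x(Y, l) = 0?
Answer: 0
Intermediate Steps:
((10 + I) - 13)*x(-4, -1) = ((10 - 11) - 13)*0 = (-1 - 13)*0 = -14*0 = 0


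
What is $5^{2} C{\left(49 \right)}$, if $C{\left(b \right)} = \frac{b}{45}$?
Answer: $\frac{245}{9} \approx 27.222$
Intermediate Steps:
$C{\left(b \right)} = \frac{b}{45}$ ($C{\left(b \right)} = b \frac{1}{45} = \frac{b}{45}$)
$5^{2} C{\left(49 \right)} = 5^{2} \cdot \frac{1}{45} \cdot 49 = 25 \cdot \frac{49}{45} = \frac{245}{9}$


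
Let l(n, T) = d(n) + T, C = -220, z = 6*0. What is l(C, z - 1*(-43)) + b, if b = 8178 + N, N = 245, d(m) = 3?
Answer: 8469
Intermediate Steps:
z = 0
l(n, T) = 3 + T
b = 8423 (b = 8178 + 245 = 8423)
l(C, z - 1*(-43)) + b = (3 + (0 - 1*(-43))) + 8423 = (3 + (0 + 43)) + 8423 = (3 + 43) + 8423 = 46 + 8423 = 8469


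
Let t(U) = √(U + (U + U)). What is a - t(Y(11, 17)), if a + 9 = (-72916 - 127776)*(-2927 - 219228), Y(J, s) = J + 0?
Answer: 44584731251 - √33 ≈ 4.4585e+10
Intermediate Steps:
Y(J, s) = J
a = 44584731251 (a = -9 + (-72916 - 127776)*(-2927 - 219228) = -9 - 200692*(-222155) = -9 + 44584731260 = 44584731251)
t(U) = √3*√U (t(U) = √(U + 2*U) = √(3*U) = √3*√U)
a - t(Y(11, 17)) = 44584731251 - √3*√11 = 44584731251 - √33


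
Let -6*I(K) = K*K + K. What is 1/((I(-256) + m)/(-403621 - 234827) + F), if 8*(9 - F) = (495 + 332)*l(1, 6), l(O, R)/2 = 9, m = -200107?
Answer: -212816/394011699 ≈ -0.00054013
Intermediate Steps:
l(O, R) = 18 (l(O, R) = 2*9 = 18)
I(K) = -K/6 - K**2/6 (I(K) = -(K*K + K)/6 = -(K**2 + K)/6 = -(K + K**2)/6 = -K/6 - K**2/6)
F = -7407/4 (F = 9 - (495 + 332)*18/8 = 9 - 827*18/8 = 9 - 1/8*14886 = 9 - 7443/4 = -7407/4 ≈ -1851.8)
1/((I(-256) + m)/(-403621 - 234827) + F) = 1/((-1/6*(-256)*(1 - 256) - 200107)/(-403621 - 234827) - 7407/4) = 1/((-1/6*(-256)*(-255) - 200107)/(-638448) - 7407/4) = 1/((-10880 - 200107)*(-1/638448) - 7407/4) = 1/(-210987*(-1/638448) - 7407/4) = 1/(70329/212816 - 7407/4) = 1/(-394011699/212816) = -212816/394011699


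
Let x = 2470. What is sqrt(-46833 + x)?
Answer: I*sqrt(44363) ≈ 210.63*I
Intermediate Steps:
sqrt(-46833 + x) = sqrt(-46833 + 2470) = sqrt(-44363) = I*sqrt(44363)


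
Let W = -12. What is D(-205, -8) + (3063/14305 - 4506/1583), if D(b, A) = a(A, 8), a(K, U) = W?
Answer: -331347381/22644815 ≈ -14.632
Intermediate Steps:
a(K, U) = -12
D(b, A) = -12
D(-205, -8) + (3063/14305 - 4506/1583) = -12 + (3063/14305 - 4506/1583) = -12 - 59609601/22644815 = -331347381/22644815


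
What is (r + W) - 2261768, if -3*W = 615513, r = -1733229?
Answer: -4200168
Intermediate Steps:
W = -205171 (W = -1/3*615513 = -205171)
(r + W) - 2261768 = (-1733229 - 205171) - 2261768 = -1938400 - 2261768 = -4200168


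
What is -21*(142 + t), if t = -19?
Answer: -2583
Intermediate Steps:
-21*(142 + t) = -21*(142 - 19) = -21*123 = -2583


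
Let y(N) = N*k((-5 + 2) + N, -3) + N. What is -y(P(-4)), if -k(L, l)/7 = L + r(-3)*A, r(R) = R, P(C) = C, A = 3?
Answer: 452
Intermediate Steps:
k(L, l) = 63 - 7*L (k(L, l) = -7*(L - 3*3) = -7*(L - 9) = -7*(-9 + L) = 63 - 7*L)
y(N) = N + N*(84 - 7*N) (y(N) = N*(63 - 7*((-5 + 2) + N)) + N = N*(63 - 7*(-3 + N)) + N = N*(63 + (21 - 7*N)) + N = N*(84 - 7*N) + N = N + N*(84 - 7*N))
-y(P(-4)) = -(-4)*(85 - 7*(-4)) = -(-4)*(85 + 28) = -(-4)*113 = -1*(-452) = 452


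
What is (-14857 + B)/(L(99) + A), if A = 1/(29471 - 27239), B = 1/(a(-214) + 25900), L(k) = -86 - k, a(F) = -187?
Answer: 4119151040/51291721 ≈ 80.308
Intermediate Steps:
B = 1/25713 (B = 1/(-187 + 25900) = 1/25713 ≈ 3.8891e-5)
A = 1/2232 ≈ 0.00044803
(-14857 + B)/(L(99) + A) = (-14857 + 1/25713)/((-86 - 1*99) + 1/2232) = -382018040/(25713*((-86 - 99) + 1/2232)) = -382018040/(25713*(-185 + 1/2232)) = -382018040/(25713*(-412919/2232)) = -382018040/25713*(-2232/412919) = 4119151040/51291721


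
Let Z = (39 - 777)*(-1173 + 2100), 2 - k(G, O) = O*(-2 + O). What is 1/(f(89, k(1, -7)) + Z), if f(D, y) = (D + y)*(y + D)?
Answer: -1/683342 ≈ -1.4634e-6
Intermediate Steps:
k(G, O) = 2 - O*(-2 + O)
f(D, y) = (D + y)² (f(D, y) = (D + y)*(D + y) = (D + y)²)
Z = -684126 (Z = -738*927 = -684126)
1/(f(89, k(1, -7)) + Z) = 1/((89 + (2 - 1*(-7)² + 2*(-7)))² - 684126) = 1/((89 + (2 - 1*49 - 14))² - 684126) = 1/((89 + (2 - 49 - 14))² - 684126) = 1/((89 - 61)² - 684126) = 1/(28² - 684126) = 1/(784 - 684126) = 1/(-683342) = -1/683342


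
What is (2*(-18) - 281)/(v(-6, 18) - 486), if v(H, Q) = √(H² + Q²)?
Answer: 8559/13102 + 317*√10/39306 ≈ 0.67876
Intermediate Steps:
(2*(-18) - 281)/(v(-6, 18) - 486) = (2*(-18) - 281)/(√((-6)² + 18²) - 486) = (-36 - 281)/(√(36 + 324) - 486) = -317/(√360 - 486) = -317/(6*√10 - 486) = -317/(-486 + 6*√10)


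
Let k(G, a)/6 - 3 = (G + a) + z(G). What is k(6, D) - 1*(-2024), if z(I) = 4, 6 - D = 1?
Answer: 2132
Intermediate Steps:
D = 5 (D = 6 - 1*1 = 6 - 1 = 5)
k(G, a) = 42 + 6*G + 6*a (k(G, a) = 18 + 6*((G + a) + 4) = 18 + 6*(4 + G + a) = 18 + (24 + 6*G + 6*a) = 42 + 6*G + 6*a)
k(6, D) - 1*(-2024) = (42 + 6*6 + 6*5) - 1*(-2024) = (42 + 36 + 30) + 2024 = 108 + 2024 = 2132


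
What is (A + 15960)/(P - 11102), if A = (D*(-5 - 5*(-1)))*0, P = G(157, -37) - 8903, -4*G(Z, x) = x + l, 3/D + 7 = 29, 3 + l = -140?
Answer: -399/499 ≈ -0.79960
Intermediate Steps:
l = -143 (l = -3 - 140 = -143)
D = 3/22 (D = 3/(-7 + 29) = 3/22 ≈ 0.13636)
G(Z, x) = 143/4 - x/4 (G(Z, x) = -(x - 143)/4 = -(-143 + x)/4 = 143/4 - x/4)
P = -8858 (P = (143/4 - 1/4*(-37)) - 8903 = (143/4 + 37/4) - 8903 = 45 - 8903 = -8858)
A = 0 (A = (3*(-5 - 5*(-1))/22)*0 = (3*(-5 + 5)/22)*0 = ((3/22)*0)*0 = 0*0 = 0)
(A + 15960)/(P - 11102) = (0 + 15960)/(-8858 - 11102) = 15960/(-19960) = 15960*(-1/19960) = -399/499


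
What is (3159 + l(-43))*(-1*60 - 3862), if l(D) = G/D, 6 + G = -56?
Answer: -532995878/43 ≈ -1.2395e+7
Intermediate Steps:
G = -62 (G = -6 - 56 = -62)
l(D) = -62/D
(3159 + l(-43))*(-1*60 - 3862) = (3159 - 62/(-43))*(-1*60 - 3862) = (3159 - 62*(-1/43))*(-60 - 3862) = (3159 + 62/43)*(-3922) = (135899/43)*(-3922) = -532995878/43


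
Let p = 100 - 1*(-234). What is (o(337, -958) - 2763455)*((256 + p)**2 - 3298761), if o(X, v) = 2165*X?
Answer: 6001201874850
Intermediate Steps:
p = 334 (p = 100 + 234 = 334)
(o(337, -958) - 2763455)*((256 + p)**2 - 3298761) = (2165*337 - 2763455)*((256 + 334)**2 - 3298761) = (729605 - 2763455)*(590**2 - 3298761) = -2033850*(348100 - 3298761) = -2033850*(-2950661) = 6001201874850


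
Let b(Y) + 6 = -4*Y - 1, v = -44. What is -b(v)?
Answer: -169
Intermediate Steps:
b(Y) = -7 - 4*Y (b(Y) = -6 + (-4*Y - 1) = -6 + (-1 - 4*Y) = -7 - 4*Y)
-b(v) = -(-7 - 4*(-44)) = -(-7 + 176) = -1*169 = -169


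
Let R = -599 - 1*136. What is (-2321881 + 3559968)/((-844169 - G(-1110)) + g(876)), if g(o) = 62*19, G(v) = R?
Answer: -1238087/842256 ≈ -1.4700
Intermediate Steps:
R = -735 (R = -599 - 136 = -735)
G(v) = -735
g(o) = 1178
(-2321881 + 3559968)/((-844169 - G(-1110)) + g(876)) = (-2321881 + 3559968)/((-844169 - 1*(-735)) + 1178) = 1238087/((-844169 + 735) + 1178) = 1238087/(-843434 + 1178) = 1238087/(-842256) = 1238087*(-1/842256) = -1238087/842256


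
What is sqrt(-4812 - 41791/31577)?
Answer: I*sqrt(4799398176755)/31577 ≈ 69.378*I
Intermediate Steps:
sqrt(-4812 - 41791/31577) = sqrt(-151990315/31577) = I*sqrt(4799398176755)/31577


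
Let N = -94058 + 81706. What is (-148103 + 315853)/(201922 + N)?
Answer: 16775/18957 ≈ 0.88490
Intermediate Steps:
N = -12352
(-148103 + 315853)/(201922 + N) = (-148103 + 315853)/(201922 - 12352) = 167750/189570 = 167750*(1/189570) = 16775/18957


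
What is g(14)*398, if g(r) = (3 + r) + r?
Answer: 12338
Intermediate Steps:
g(r) = 3 + 2*r
g(14)*398 = (3 + 2*14)*398 = (3 + 28)*398 = 31*398 = 12338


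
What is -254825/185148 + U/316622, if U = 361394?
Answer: -6885912419/29310965028 ≈ -0.23493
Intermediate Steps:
-254825/185148 + U/316622 = -254825/185148 + 361394/316622 = -254825*1/185148 + 361394*(1/316622) = -254825/185148 + 180697/158311 = -6885912419/29310965028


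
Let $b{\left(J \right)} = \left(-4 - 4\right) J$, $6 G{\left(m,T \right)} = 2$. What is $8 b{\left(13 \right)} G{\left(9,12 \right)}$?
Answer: $- \frac{832}{3} \approx -277.33$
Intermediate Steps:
$G{\left(m,T \right)} = \frac{1}{3}$ ($G{\left(m,T \right)} = \frac{1}{6} \cdot 2 = \frac{1}{3}$)
$b{\left(J \right)} = - 8 J$
$8 b{\left(13 \right)} G{\left(9,12 \right)} = 8 \left(\left(-8\right) 13\right) \frac{1}{3} = 8 \left(-104\right) \frac{1}{3} = \left(-832\right) \frac{1}{3} = - \frac{832}{3}$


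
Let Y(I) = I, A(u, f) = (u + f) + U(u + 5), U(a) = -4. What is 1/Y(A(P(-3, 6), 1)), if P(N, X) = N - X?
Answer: -1/12 ≈ -0.083333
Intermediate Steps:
A(u, f) = -4 + f + u (A(u, f) = (u + f) - 4 = (f + u) - 4 = -4 + f + u)
1/Y(A(P(-3, 6), 1)) = 1/(-4 + 1 + (-3 - 1*6)) = 1/(-4 + 1 + (-3 - 6)) = 1/(-4 + 1 - 9) = 1/(-12) = -1/12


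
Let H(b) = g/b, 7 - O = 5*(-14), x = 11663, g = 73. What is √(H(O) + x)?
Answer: 2*√17288887/77 ≈ 108.00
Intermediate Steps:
O = 77 (O = 7 - 5*(-14) = 7 - 1*(-70) = 7 + 70 = 77)
H(b) = 73/b
√(H(O) + x) = √(73/77 + 11663) = √(898124/77) = 2*√17288887/77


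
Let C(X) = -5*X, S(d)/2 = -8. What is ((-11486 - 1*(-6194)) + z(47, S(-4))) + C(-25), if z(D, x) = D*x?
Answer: -5919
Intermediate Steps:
S(d) = -16 (S(d) = 2*(-8) = -16)
((-11486 - 1*(-6194)) + z(47, S(-4))) + C(-25) = ((-11486 - 1*(-6194)) + 47*(-16)) - 5*(-25) = ((-11486 + 6194) - 752) + 125 = (-5292 - 752) + 125 = -6044 + 125 = -5919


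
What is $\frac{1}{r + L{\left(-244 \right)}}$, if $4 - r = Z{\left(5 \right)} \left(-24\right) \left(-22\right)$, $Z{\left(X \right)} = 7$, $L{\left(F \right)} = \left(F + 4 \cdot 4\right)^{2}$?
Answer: $\frac{1}{48292} \approx 2.0707 \cdot 10^{-5}$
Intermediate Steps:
$L{\left(F \right)} = \left(16 + F\right)^{2}$ ($L{\left(F \right)} = \left(F + 16\right)^{2} = \left(16 + F\right)^{2}$)
$r = -3692$ ($r = 4 - 7 \left(-24\right) \left(-22\right) = 4 - \left(-168\right) \left(-22\right) = 4 - 3696 = -3692$)
$\frac{1}{r + L{\left(-244 \right)}} = \frac{1}{-3692 + \left(16 - 244\right)^{2}} = \frac{1}{-3692 + \left(-228\right)^{2}} = \frac{1}{-3692 + 51984} = \frac{1}{48292}$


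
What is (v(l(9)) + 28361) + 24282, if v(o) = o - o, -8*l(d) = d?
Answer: 52643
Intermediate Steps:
l(d) = -d/8
v(o) = 0
(v(l(9)) + 28361) + 24282 = (0 + 28361) + 24282 = 28361 + 24282 = 52643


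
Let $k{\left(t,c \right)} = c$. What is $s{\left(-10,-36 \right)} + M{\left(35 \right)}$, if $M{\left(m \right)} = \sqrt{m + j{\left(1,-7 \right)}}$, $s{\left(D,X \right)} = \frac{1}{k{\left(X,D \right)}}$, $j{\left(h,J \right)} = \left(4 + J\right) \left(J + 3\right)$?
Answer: $- \frac{1}{10} + \sqrt{47} \approx 6.7557$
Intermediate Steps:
$j{\left(h,J \right)} = \left(3 + J\right) \left(4 + J\right)$ ($j{\left(h,J \right)} = \left(4 + J\right) \left(3 + J\right) = \left(3 + J\right) \left(4 + J\right)$)
$s{\left(D,X \right)} = \frac{1}{D}$
$M{\left(m \right)} = \sqrt{12 + m}$ ($M{\left(m \right)} = \sqrt{m + \left(12 + \left(-7\right)^{2} + 7 \left(-7\right)\right)} = \sqrt{m + \left(12 + 49 - 49\right)} = \sqrt{m + 12} = \sqrt{12 + m}$)
$s{\left(-10,-36 \right)} + M{\left(35 \right)} = \frac{1}{-10} + \sqrt{12 + 35} = - \frac{1}{10} + \sqrt{47}$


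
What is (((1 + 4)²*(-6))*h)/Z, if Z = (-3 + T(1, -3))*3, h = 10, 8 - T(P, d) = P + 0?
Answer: -125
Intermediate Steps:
T(P, d) = 8 - P (T(P, d) = 8 - (P + 0) = 8 - P)
Z = 12 (Z = (-3 + (8 - 1*1))*3 = (-3 + (8 - 1))*3 = (-3 + 7)*3 = 4*3 = 12)
(((1 + 4)²*(-6))*h)/Z = (((1 + 4)²*(-6))*10)/12 = ((5²*(-6))*10)*(1/12) = ((25*(-6))*10)*(1/12) = -150*10*(1/12) = -1500*1/12 = -125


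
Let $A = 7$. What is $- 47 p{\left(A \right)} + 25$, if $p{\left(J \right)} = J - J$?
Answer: $25$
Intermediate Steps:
$p{\left(J \right)} = 0$
$- 47 p{\left(A \right)} + 25 = \left(-47\right) 0 + 25 = 0 + 25 = 25$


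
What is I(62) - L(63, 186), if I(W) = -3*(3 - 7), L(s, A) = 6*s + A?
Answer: -552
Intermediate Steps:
L(s, A) = A + 6*s
I(W) = 12 (I(W) = -3*(-4) = 12)
I(62) - L(63, 186) = 12 - (186 + 6*63) = 12 - (186 + 378) = 12 - 1*564 = 12 - 564 = -552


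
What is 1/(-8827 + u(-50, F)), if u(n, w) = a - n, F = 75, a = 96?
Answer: -1/8681 ≈ -0.00011519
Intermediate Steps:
u(n, w) = 96 - n
1/(-8827 + u(-50, F)) = 1/(-8827 + (96 - 1*(-50))) = 1/(-8827 + (96 + 50)) = 1/(-8827 + 146) = 1/(-8681) = -1/8681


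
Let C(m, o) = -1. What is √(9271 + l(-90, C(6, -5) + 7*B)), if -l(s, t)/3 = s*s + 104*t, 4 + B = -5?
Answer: √4939 ≈ 70.278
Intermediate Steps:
B = -9 (B = -4 - 5 = -9)
l(s, t) = -312*t - 3*s² (l(s, t) = -3*(s*s + 104*t) = -3*(s² + 104*t) = -312*t - 3*s²)
√(9271 + l(-90, C(6, -5) + 7*B)) = √(9271 + (-312*(-1 + 7*(-9)) - 3*(-90)²)) = √(9271 + (-312*(-1 - 63) - 3*8100)) = √(9271 + (-312*(-64) - 24300)) = √(9271 + (19968 - 24300)) = √(9271 - 4332) = √4939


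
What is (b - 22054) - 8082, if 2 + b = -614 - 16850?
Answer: -47602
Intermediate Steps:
b = -17466 (b = -2 + (-614 - 16850) = -2 - 17464 = -17466)
(b - 22054) - 8082 = (-17466 - 22054) - 8082 = -39520 - 8082 = -47602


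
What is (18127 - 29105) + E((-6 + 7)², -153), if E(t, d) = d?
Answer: -11131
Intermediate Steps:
(18127 - 29105) + E((-6 + 7)², -153) = (18127 - 29105) - 153 = -10978 - 153 = -11131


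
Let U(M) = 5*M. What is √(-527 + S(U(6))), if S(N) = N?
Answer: I*√497 ≈ 22.293*I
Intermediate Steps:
√(-527 + S(U(6))) = √(-527 + 5*6) = √(-527 + 30) = √(-497) = I*√497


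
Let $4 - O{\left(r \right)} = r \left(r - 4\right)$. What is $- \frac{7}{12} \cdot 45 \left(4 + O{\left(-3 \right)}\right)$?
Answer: $\frac{1365}{4} \approx 341.25$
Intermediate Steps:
$O{\left(r \right)} = 4 - r \left(-4 + r\right)$ ($O{\left(r \right)} = 4 - r \left(r - 4\right) = 4 - r \left(-4 + r\right)$)
$- \frac{7}{12} \cdot 45 \left(4 + O{\left(-3 \right)}\right) = - \frac{7}{12} \cdot 45 \left(4 + \left(4 - \left(-3\right)^{2} + 4 \left(-3\right)\right)\right) = \left(-7\right) \frac{1}{12} \cdot 45 \left(4 - 17\right) = - \frac{7 \cdot 45 \left(4 - 17\right)}{12} = - \frac{7 \cdot 45 \left(-13\right)}{12} = \left(- \frac{7}{12}\right) \left(-585\right) = \frac{1365}{4}$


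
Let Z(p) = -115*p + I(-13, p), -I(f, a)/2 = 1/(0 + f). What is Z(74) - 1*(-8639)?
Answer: 1679/13 ≈ 129.15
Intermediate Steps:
I(f, a) = -2/f (I(f, a) = -2/(0 + f) = -2/f)
Z(p) = 2/13 - 115*p (Z(p) = -115*p - 2/(-13) = -115*p - 2*(-1/13) = -115*p + 2/13 = 2/13 - 115*p)
Z(74) - 1*(-8639) = (2/13 - 115*74) - 1*(-8639) = (2/13 - 8510) + 8639 = -110628/13 + 8639 = 1679/13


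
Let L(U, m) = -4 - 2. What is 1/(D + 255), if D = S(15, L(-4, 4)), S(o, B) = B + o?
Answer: 1/264 ≈ 0.0037879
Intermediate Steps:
L(U, m) = -6
D = 9 (D = -6 + 15 = 9)
1/(D + 255) = 1/(9 + 255) = 1/264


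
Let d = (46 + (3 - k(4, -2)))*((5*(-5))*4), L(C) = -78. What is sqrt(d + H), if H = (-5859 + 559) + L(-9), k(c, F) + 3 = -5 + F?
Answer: I*sqrt(11278) ≈ 106.2*I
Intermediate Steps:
k(c, F) = -8 + F (k(c, F) = -3 + (-5 + F) = -8 + F)
H = -5378 (H = (-5859 + 559) - 78 = -5300 - 78 = -5378)
d = -5900 (d = (46 + (3 - (-8 - 2)))*((5*(-5))*4) = (46 + (3 - 1*(-10)))*(-25*4) = (46 + (3 + 10))*(-100) = (46 + 13)*(-100) = 59*(-100) = -5900)
sqrt(d + H) = sqrt(-5900 - 5378) = sqrt(-11278) = I*sqrt(11278)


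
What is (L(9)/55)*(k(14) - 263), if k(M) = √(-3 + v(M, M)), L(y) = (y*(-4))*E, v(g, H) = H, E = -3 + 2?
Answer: -9468/55 + 36*√11/55 ≈ -169.97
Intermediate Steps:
E = -1
L(y) = 4*y (L(y) = (y*(-4))*(-1) = -4*y*(-1) = 4*y)
k(M) = √(-3 + M)
(L(9)/55)*(k(14) - 263) = ((4*9)/55)*(√(-3 + 14) - 263) = (36*(1/55))*(√11 - 263) = 36*(-263 + √11)/55 = -9468/55 + 36*√11/55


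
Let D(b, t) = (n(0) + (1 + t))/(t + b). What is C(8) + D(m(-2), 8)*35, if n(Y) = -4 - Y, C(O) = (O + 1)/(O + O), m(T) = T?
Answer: 1427/48 ≈ 29.729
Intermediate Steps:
C(O) = (1 + O)/(2*O) (C(O) = (1 + O)/((2*O)) = (1 + O)*(1/(2*O)) = (1 + O)/(2*O))
D(b, t) = (-3 + t)/(b + t) (D(b, t) = ((-4 - 1*0) + (1 + t))/(t + b) = ((-4 + 0) + (1 + t))/(b + t) = (-4 + (1 + t))/(b + t) = (-3 + t)/(b + t))
C(8) + D(m(-2), 8)*35 = (1/2)*(1 + 8)/8 + ((-3 + 8)/(-2 + 8))*35 = (1/2)*(1/8)*9 + (5/6)*35 = 9/16 + ((1/6)*5)*35 = 9/16 + (5/6)*35 = 9/16 + 175/6 = 1427/48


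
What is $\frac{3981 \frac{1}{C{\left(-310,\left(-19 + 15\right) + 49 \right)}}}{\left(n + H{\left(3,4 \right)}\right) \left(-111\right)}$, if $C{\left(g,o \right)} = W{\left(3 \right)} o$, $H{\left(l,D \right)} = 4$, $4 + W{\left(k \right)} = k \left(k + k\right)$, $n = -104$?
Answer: $\frac{1327}{2331000} \approx 0.00056928$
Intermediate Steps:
$W{\left(k \right)} = -4 + 2 k^{2}$ ($W{\left(k \right)} = -4 + k \left(k + k\right) = -4 + k 2 k = -4 + 2 k^{2}$)
$C{\left(g,o \right)} = 14 o$ ($C{\left(g,o \right)} = \left(-4 + 2 \cdot 3^{2}\right) o = \left(-4 + 2 \cdot 9\right) o = \left(-4 + 18\right) o = 14 o$)
$\frac{3981 \frac{1}{C{\left(-310,\left(-19 + 15\right) + 49 \right)}}}{\left(n + H{\left(3,4 \right)}\right) \left(-111\right)} = \frac{3981 \frac{1}{14 \left(\left(-19 + 15\right) + 49\right)}}{\left(-104 + 4\right) \left(-111\right)} = \frac{3981 \frac{1}{14 \left(-4 + 49\right)}}{\left(-100\right) \left(-111\right)} = \frac{3981 \frac{1}{14 \cdot 45}}{11100} = \frac{3981}{630} \cdot \frac{1}{11100} = 3981 \cdot \frac{1}{630} \cdot \frac{1}{11100} = \frac{1327}{210} \cdot \frac{1}{11100} = \frac{1327}{2331000}$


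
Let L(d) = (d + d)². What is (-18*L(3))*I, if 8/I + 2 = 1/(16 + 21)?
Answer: 191808/73 ≈ 2627.5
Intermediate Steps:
I = -296/73 (I = 8/(-2 + 1/(16 + 21)) = 8/(-2 + 1/37) = 8/(-73/37) = 8*(-37/73) = -296/73 ≈ -4.0548)
L(d) = 4*d² (L(d) = (2*d)² = 4*d²)
(-18*L(3))*I = -72*3²*(-296/73) = -72*9*(-296/73) = -18*36*(-296/73) = -648*(-296/73) = 191808/73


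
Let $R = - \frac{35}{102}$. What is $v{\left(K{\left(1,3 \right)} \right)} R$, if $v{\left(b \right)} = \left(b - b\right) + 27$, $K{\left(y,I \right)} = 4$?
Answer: $- \frac{315}{34} \approx -9.2647$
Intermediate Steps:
$v{\left(b \right)} = 27$ ($v{\left(b \right)} = 0 + 27 = 27$)
$R = - \frac{35}{102}$ ($R = \left(-35\right) \frac{1}{102} = - \frac{35}{102} \approx -0.34314$)
$v{\left(K{\left(1,3 \right)} \right)} R = 27 \left(- \frac{35}{102}\right) = - \frac{315}{34}$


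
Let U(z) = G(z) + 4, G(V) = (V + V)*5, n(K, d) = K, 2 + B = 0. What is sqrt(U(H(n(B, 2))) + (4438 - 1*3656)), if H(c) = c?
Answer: sqrt(766) ≈ 27.677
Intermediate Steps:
B = -2 (B = -2 + 0 = -2)
G(V) = 10*V (G(V) = (2*V)*5 = 10*V)
U(z) = 4 + 10*z (U(z) = 10*z + 4 = 4 + 10*z)
sqrt(U(H(n(B, 2))) + (4438 - 1*3656)) = sqrt((4 + 10*(-2)) + (4438 - 1*3656)) = sqrt((4 - 20) + (4438 - 3656)) = sqrt(-16 + 782) = sqrt(766)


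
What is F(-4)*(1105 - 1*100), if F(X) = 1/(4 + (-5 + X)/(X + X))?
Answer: 8040/41 ≈ 196.10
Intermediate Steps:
F(X) = 1/(4 + (-5 + X)/(2*X)) (F(X) = 1/(4 + (-5 + X)/((2*X))) = 1/(4 + (-5 + X)*(1/(2*X))) = 1/(4 + (-5 + X)/(2*X)))
F(-4)*(1105 - 1*100) = (2*(-4)/(-5 + 9*(-4)))*(1105 - 1*100) = (2*(-4)/(-5 - 36))*(1105 - 100) = (2*(-4)/(-41))*1005 = (2*(-4)*(-1/41))*1005 = (8/41)*1005 = 8040/41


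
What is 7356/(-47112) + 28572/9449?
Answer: 106381435/37096774 ≈ 2.8677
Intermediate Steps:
7356/(-47112) + 28572/9449 = 7356*(-1/47112) + 28572*(1/9449) = -613/3926 + 28572/9449 = 106381435/37096774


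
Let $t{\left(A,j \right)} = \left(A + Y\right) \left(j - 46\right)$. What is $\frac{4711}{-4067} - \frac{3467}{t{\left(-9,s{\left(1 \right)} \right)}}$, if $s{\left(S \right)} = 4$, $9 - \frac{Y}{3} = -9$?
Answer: $\frac{106051}{156870} \approx 0.67604$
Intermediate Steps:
$Y = 54$ ($Y = 27 - -27 = 27 + 27 = 54$)
$t{\left(A,j \right)} = \left(-46 + j\right) \left(54 + A\right)$ ($t{\left(A,j \right)} = \left(A + 54\right) \left(j - 46\right) = \left(54 + A\right) \left(-46 + j\right) = \left(-46 + j\right) \left(54 + A\right)$)
$\frac{4711}{-4067} - \frac{3467}{t{\left(-9,s{\left(1 \right)} \right)}} = \frac{4711}{-4067} - \frac{3467}{-2484 - -414 + 54 \cdot 4 - 36} = 4711 \left(- \frac{1}{4067}\right) - \frac{3467}{-2484 + 414 + 216 - 36} = - \frac{673}{581} - \frac{3467}{-1890} = - \frac{673}{581} - - \frac{3467}{1890} = - \frac{673}{581} + \frac{3467}{1890} = \frac{106051}{156870}$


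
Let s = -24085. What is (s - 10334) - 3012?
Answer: -37431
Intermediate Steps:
(s - 10334) - 3012 = (-24085 - 10334) - 3012 = -34419 - 3012 = -37431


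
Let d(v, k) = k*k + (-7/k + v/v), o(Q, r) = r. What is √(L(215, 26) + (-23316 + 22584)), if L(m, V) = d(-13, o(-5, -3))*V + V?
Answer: 34*I*√3/3 ≈ 19.63*I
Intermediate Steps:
d(v, k) = 1 + k² - 7/k (d(v, k) = k² + (-7/k + 1) = k² + (1 - 7/k) = 1 + k² - 7/k)
L(m, V) = 40*V/3 (L(m, V) = ((-7 - 3 + (-3)³)/(-3))*V + V = (-(-7 - 3 - 27)/3)*V + V = (-⅓*(-37))*V + V = 37*V/3 + V = 40*V/3)
√(L(215, 26) + (-23316 + 22584)) = √((40/3)*26 + (-23316 + 22584)) = √(1040/3 - 732) = √(-1156/3) = 34*I*√3/3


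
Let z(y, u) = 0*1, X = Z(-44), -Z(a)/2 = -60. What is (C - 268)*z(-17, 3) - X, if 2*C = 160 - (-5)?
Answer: -120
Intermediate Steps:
Z(a) = 120 (Z(a) = -2*(-60) = 120)
X = 120
z(y, u) = 0
C = 165/2 (C = (160 - (-5))/2 = (160 - 1*(-5))/2 = (160 + 5)/2 = (½)*165 = 165/2 ≈ 82.500)
(C - 268)*z(-17, 3) - X = (165/2 - 268)*0 - 1*120 = -371/2*0 - 120 = 0 - 120 = -120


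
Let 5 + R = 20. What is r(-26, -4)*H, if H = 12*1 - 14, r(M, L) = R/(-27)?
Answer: 10/9 ≈ 1.1111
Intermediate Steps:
R = 15 (R = -5 + 20 = 15)
r(M, L) = -5/9 (r(M, L) = 15/(-27) = 15*(-1/27) = -5/9)
H = -2 (H = 12 - 14 = -2)
r(-26, -4)*H = -5/9*(-2) = 10/9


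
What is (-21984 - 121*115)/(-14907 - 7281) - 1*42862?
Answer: -950986157/22188 ≈ -42860.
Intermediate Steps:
(-21984 - 121*115)/(-14907 - 7281) - 1*42862 = (-21984 - 13915)/(-22188) - 42862 = -35899*(-1/22188) - 42862 = 35899/22188 - 42862 = -950986157/22188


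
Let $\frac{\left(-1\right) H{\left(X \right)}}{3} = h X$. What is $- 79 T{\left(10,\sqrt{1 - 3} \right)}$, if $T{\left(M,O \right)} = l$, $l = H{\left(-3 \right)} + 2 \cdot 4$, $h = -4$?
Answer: $2212$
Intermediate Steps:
$H{\left(X \right)} = 12 X$ ($H{\left(X \right)} = - 3 \left(- 4 X\right) = 12 X$)
$l = -28$ ($l = 12 \left(-3\right) + 2 \cdot 4 = -36 + 8 = -28$)
$T{\left(M,O \right)} = -28$
$- 79 T{\left(10,\sqrt{1 - 3} \right)} = \left(-79\right) \left(-28\right) = 2212$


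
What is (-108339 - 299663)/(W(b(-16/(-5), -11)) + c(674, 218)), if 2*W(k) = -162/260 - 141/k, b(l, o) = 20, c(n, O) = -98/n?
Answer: 2042807728/19937 ≈ 1.0246e+5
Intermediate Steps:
W(k) = -81/260 - 141/(2*k) (W(k) = (-162/260 - 141/k)/2 = (-162*1/260 - 141/k)/2 = (-81/130 - 141/k)/2 = -81/260 - 141/(2*k))
(-108339 - 299663)/(W(b(-16/(-5), -11)) + c(674, 218)) = (-108339 - 299663)/((3/260)*(-6110 - 27*20)/20 - 98/674) = -408002/((3/260)*(1/20)*(-6110 - 540) - 98*1/674) = -408002/((3/260)*(1/20)*(-6650) - 49/337) = -408002/(-399/104 - 49/337) = -408002/(-139559/35048) = -408002*(-35048/139559) = 2042807728/19937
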